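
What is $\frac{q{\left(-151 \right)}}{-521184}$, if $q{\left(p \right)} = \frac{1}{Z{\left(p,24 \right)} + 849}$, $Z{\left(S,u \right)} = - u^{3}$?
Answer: $\frac{1}{6762362400} \approx 1.4788 \cdot 10^{-10}$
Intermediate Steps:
$q{\left(p \right)} = - \frac{1}{12975}$ ($q{\left(p \right)} = \frac{1}{- 24^{3} + 849} = \frac{1}{\left(-1\right) 13824 + 849} = \frac{1}{-13824 + 849} = \frac{1}{-12975} = - \frac{1}{12975}$)
$\frac{q{\left(-151 \right)}}{-521184} = - \frac{1}{12975 \left(-521184\right)} = \left(- \frac{1}{12975}\right) \left(- \frac{1}{521184}\right) = \frac{1}{6762362400}$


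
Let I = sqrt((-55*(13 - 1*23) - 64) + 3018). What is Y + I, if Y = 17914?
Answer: 17914 + 4*sqrt(219) ≈ 17973.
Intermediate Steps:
I = 4*sqrt(219) (I = sqrt((-55*(13 - 23) - 64) + 3018) = sqrt((-55*(-10) - 64) + 3018) = sqrt((550 - 64) + 3018) = sqrt(486 + 3018) = sqrt(3504) = 4*sqrt(219) ≈ 59.195)
Y + I = 17914 + 4*sqrt(219)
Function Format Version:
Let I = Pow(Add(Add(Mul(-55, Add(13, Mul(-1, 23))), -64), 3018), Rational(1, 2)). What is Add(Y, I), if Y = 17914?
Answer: Add(17914, Mul(4, Pow(219, Rational(1, 2)))) ≈ 17973.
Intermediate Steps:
I = Mul(4, Pow(219, Rational(1, 2))) (I = Pow(Add(Add(Mul(-55, Add(13, -23)), -64), 3018), Rational(1, 2)) = Pow(Add(Add(Mul(-55, -10), -64), 3018), Rational(1, 2)) = Pow(Add(Add(550, -64), 3018), Rational(1, 2)) = Pow(Add(486, 3018), Rational(1, 2)) = Pow(3504, Rational(1, 2)) = Mul(4, Pow(219, Rational(1, 2))) ≈ 59.195)
Add(Y, I) = Add(17914, Mul(4, Pow(219, Rational(1, 2))))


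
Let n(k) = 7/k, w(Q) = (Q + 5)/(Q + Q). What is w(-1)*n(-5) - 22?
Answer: -96/5 ≈ -19.200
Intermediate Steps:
w(Q) = (5 + Q)/(2*Q) (w(Q) = (5 + Q)/((2*Q)) = (5 + Q)*(1/(2*Q)) = (5 + Q)/(2*Q))
w(-1)*n(-5) - 22 = ((½)*(5 - 1)/(-1))*(7/(-5)) - 22 = ((½)*(-1)*4)*(7*(-⅕)) - 22 = -2*(-7/5) - 22 = 14/5 - 22 = -96/5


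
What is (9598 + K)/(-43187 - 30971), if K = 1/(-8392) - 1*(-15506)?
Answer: -210672767/622333936 ≈ -0.33852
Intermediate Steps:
K = 130126351/8392 (K = -1/8392 + 15506 = 130126351/8392 ≈ 15506.)
(9598 + K)/(-43187 - 30971) = (9598 + 130126351/8392)/(-43187 - 30971) = (210672767/8392)/(-74158) = (210672767/8392)*(-1/74158) = -210672767/622333936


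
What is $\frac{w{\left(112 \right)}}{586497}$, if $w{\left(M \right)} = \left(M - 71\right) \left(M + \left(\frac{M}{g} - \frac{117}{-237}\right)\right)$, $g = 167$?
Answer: $\frac{20404019}{2579218307} \approx 0.0079109$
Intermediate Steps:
$w{\left(M \right)} = \left(-71 + M\right) \left(\frac{39}{79} + \frac{168 M}{167}\right)$ ($w{\left(M \right)} = \left(M - 71\right) \left(M + \left(\frac{M}{167} - \frac{117}{-237}\right)\right) = \left(-71 + M\right) \left(M + \left(M \frac{1}{167} - - \frac{39}{79}\right)\right) = \left(-71 + M\right) \left(M + \left(\frac{M}{167} + \frac{39}{79}\right)\right) = \left(-71 + M\right) \left(M + \left(\frac{39}{79} + \frac{M}{167}\right)\right) = \left(-71 + M\right) \left(\frac{39}{79} + \frac{168 M}{167}\right)$)
$\frac{w{\left(112 \right)}}{586497} = \frac{- \frac{2769}{79} - \frac{104809488}{13193} + \frac{168 \cdot 112^{2}}{167}}{586497} = \left(- \frac{2769}{79} - \frac{104809488}{13193} + \frac{168}{167} \cdot 12544\right) \frac{1}{586497} = \left(- \frac{2769}{79} - \frac{104809488}{13193} + \frac{2107392}{167}\right) \frac{1}{586497} = \frac{61212057}{13193} \cdot \frac{1}{586497} = \frac{20404019}{2579218307}$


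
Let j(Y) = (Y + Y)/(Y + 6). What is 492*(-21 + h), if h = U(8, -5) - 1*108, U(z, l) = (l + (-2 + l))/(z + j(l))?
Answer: -60516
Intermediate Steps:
j(Y) = 2*Y/(6 + Y) (j(Y) = (2*Y)/(6 + Y) = 2*Y/(6 + Y))
U(z, l) = (-2 + 2*l)/(z + 2*l/(6 + l)) (U(z, l) = (l + (-2 + l))/(z + 2*l/(6 + l)) = (-2 + 2*l)/(z + 2*l/(6 + l)))
h = -102 (h = 2*(-1 - 5)*(6 - 5)/(2*(-5) + 8*(6 - 5)) - 1*108 = 2*(-6)*1/(-10 + 8*1) - 108 = 2*(-6)*1/(-10 + 8) - 108 = 2*(-6)*1/(-2) - 108 = 2*(-½)*(-6)*1 - 108 = 6 - 108 = -102)
492*(-21 + h) = 492*(-21 - 102) = 492*(-123) = -60516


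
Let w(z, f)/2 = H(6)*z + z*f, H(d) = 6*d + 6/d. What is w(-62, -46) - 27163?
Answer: -26047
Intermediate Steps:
w(z, f) = 74*z + 2*f*z (w(z, f) = 2*((6*6 + 6/6)*z + z*f) = 2*((36 + 6*(⅙))*z + f*z) = 2*((36 + 1)*z + f*z) = 2*(37*z + f*z) = 74*z + 2*f*z)
w(-62, -46) - 27163 = 2*(-62)*(37 - 46) - 27163 = 2*(-62)*(-9) - 27163 = 1116 - 27163 = -26047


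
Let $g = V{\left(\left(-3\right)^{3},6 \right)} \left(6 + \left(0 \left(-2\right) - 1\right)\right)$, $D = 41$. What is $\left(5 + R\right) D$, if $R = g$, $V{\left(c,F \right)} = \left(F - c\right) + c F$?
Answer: $-26240$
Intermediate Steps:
$V{\left(c,F \right)} = F - c + F c$ ($V{\left(c,F \right)} = \left(F - c\right) + F c = F - c + F c$)
$g = -645$ ($g = \left(6 - \left(-3\right)^{3} + 6 \left(-3\right)^{3}\right) \left(6 + \left(0 \left(-2\right) - 1\right)\right) = \left(6 - -27 + 6 \left(-27\right)\right) \left(6 + \left(0 - 1\right)\right) = \left(6 + 27 - 162\right) \left(6 - 1\right) = \left(-129\right) 5 = -645$)
$R = -645$
$\left(5 + R\right) D = \left(5 - 645\right) 41 = \left(-640\right) 41 = -26240$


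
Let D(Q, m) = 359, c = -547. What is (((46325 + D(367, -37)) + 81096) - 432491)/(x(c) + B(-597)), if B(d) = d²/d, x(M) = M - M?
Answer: 304711/597 ≈ 510.40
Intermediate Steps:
x(M) = 0
B(d) = d
(((46325 + D(367, -37)) + 81096) - 432491)/(x(c) + B(-597)) = (((46325 + 359) + 81096) - 432491)/(0 - 597) = ((46684 + 81096) - 432491)/(-597) = (127780 - 432491)*(-1/597) = -304711*(-1/597) = 304711/597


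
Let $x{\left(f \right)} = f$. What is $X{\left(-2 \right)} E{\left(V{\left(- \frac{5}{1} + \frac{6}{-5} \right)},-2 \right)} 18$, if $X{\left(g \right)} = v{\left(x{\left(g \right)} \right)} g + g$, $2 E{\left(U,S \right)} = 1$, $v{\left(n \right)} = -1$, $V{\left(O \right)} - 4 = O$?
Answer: $0$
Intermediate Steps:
$V{\left(O \right)} = 4 + O$
$E{\left(U,S \right)} = \frac{1}{2}$ ($E{\left(U,S \right)} = \frac{1}{2} \cdot 1 = \frac{1}{2}$)
$X{\left(g \right)} = 0$ ($X{\left(g \right)} = - g + g = 0$)
$X{\left(-2 \right)} E{\left(V{\left(- \frac{5}{1} + \frac{6}{-5} \right)},-2 \right)} 18 = 0 \cdot \frac{1}{2} \cdot 18 = 0 \cdot 18 = 0$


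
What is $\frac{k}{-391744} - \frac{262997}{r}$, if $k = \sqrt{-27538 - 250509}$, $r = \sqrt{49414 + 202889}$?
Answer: $- \frac{262997 \sqrt{252303}}{252303} - \frac{i \sqrt{278047}}{391744} \approx -523.59 - 0.001346 i$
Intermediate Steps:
$r = \sqrt{252303} \approx 502.3$
$k = i \sqrt{278047}$ ($k = \sqrt{-278047} = i \sqrt{278047} \approx 527.3 i$)
$\frac{k}{-391744} - \frac{262997}{r} = \frac{i \sqrt{278047}}{-391744} - \frac{262997}{\sqrt{252303}} = i \sqrt{278047} \left(- \frac{1}{391744}\right) - 262997 \frac{\sqrt{252303}}{252303} = - \frac{i \sqrt{278047}}{391744} - \frac{262997 \sqrt{252303}}{252303} = - \frac{262997 \sqrt{252303}}{252303} - \frac{i \sqrt{278047}}{391744}$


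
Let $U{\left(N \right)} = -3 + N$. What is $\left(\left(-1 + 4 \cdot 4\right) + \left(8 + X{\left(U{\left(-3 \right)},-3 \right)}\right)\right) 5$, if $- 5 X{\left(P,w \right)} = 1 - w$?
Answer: $111$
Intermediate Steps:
$X{\left(P,w \right)} = - \frac{1}{5} + \frac{w}{5}$ ($X{\left(P,w \right)} = - \frac{1 - w}{5} = - \frac{1}{5} + \frac{w}{5}$)
$\left(\left(-1 + 4 \cdot 4\right) + \left(8 + X{\left(U{\left(-3 \right)},-3 \right)}\right)\right) 5 = \left(\left(-1 + 4 \cdot 4\right) + \left(8 + \left(- \frac{1}{5} + \frac{1}{5} \left(-3\right)\right)\right)\right) 5 = \left(\left(-1 + 16\right) + \left(8 - \frac{4}{5}\right)\right) 5 = \left(15 + \left(8 - \frac{4}{5}\right)\right) 5 = \left(15 + \frac{36}{5}\right) 5 = \frac{111}{5} \cdot 5 = 111$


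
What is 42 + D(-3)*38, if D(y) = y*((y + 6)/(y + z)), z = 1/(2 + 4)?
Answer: 2766/17 ≈ 162.71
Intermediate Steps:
z = ⅙ (z = 1/6 = ⅙ ≈ 0.16667)
D(y) = y*(6 + y)/(⅙ + y) (D(y) = y*((y + 6)/(y + ⅙)) = y*((6 + y)/(⅙ + y)) = y*(6 + y)/(⅙ + y))
42 + D(-3)*38 = 42 + (6*(-3)*(6 - 3)/(1 + 6*(-3)))*38 = 42 + (6*(-3)*3/(1 - 18))*38 = 42 + (6*(-3)*3/(-17))*38 = 42 + (6*(-3)*(-1/17)*3)*38 = 42 + (54/17)*38 = 42 + 2052/17 = 2766/17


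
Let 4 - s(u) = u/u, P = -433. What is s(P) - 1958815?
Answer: -1958812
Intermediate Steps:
s(u) = 3 (s(u) = 4 - u/u = 4 - 1*1 = 4 - 1 = 3)
s(P) - 1958815 = 3 - 1958815 = -1958812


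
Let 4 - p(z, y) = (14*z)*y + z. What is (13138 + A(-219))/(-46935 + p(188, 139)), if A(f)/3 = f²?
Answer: -157021/412967 ≈ -0.38023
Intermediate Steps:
A(f) = 3*f²
p(z, y) = 4 - z - 14*y*z (p(z, y) = 4 - ((14*z)*y + z) = 4 - (14*y*z + z) = 4 - (z + 14*y*z) = 4 + (-z - 14*y*z) = 4 - z - 14*y*z)
(13138 + A(-219))/(-46935 + p(188, 139)) = (13138 + 3*(-219)²)/(-46935 + (4 - 1*188 - 14*139*188)) = (13138 + 3*47961)/(-46935 + (4 - 188 - 365848)) = (13138 + 143883)/(-46935 - 366032) = 157021/(-412967) = 157021*(-1/412967) = -157021/412967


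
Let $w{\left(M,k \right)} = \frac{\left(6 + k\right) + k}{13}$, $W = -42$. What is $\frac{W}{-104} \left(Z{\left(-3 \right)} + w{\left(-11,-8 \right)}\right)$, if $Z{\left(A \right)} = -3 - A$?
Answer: $- \frac{105}{338} \approx -0.31065$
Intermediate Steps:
$w{\left(M,k \right)} = \frac{6}{13} + \frac{2 k}{13}$ ($w{\left(M,k \right)} = \left(6 + 2 k\right) \frac{1}{13} = \frac{6}{13} + \frac{2 k}{13}$)
$\frac{W}{-104} \left(Z{\left(-3 \right)} + w{\left(-11,-8 \right)}\right) = - \frac{42}{-104} \left(\left(-3 - -3\right) + \left(\frac{6}{13} + \frac{2}{13} \left(-8\right)\right)\right) = \left(-42\right) \left(- \frac{1}{104}\right) \left(\left(-3 + 3\right) + \left(\frac{6}{13} - \frac{16}{13}\right)\right) = \frac{21 \left(0 - \frac{10}{13}\right)}{52} = \frac{21}{52} \left(- \frac{10}{13}\right) = - \frac{105}{338}$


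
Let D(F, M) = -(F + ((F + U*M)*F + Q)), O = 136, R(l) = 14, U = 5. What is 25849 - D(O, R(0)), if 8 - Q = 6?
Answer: 54003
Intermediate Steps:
Q = 2 (Q = 8 - 1*6 = 8 - 6 = 2)
D(F, M) = -2 - F - F*(F + 5*M) (D(F, M) = -(F + ((F + 5*M)*F + 2)) = -(F + (F*(F + 5*M) + 2)) = -(F + (2 + F*(F + 5*M))) = -(2 + F + F*(F + 5*M)) = -2 - F - F*(F + 5*M))
25849 - D(O, R(0)) = 25849 - (-2 - 1*136 - 1*136**2 - 5*136*14) = 25849 - (-2 - 136 - 1*18496 - 9520) = 25849 - (-2 - 136 - 18496 - 9520) = 25849 - 1*(-28154) = 25849 + 28154 = 54003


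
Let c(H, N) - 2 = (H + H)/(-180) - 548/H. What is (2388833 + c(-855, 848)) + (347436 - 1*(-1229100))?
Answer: 6780801751/1710 ≈ 3.9654e+6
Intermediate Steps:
c(H, N) = 2 - 548/H - H/90 (c(H, N) = 2 + ((H + H)/(-180) - 548/H) = 2 + ((2*H)*(-1/180) - 548/H) = 2 + (-H/90 - 548/H) = 2 + (-548/H - H/90) = 2 - 548/H - H/90)
(2388833 + c(-855, 848)) + (347436 - 1*(-1229100)) = (2388833 + (2 - 548/(-855) - 1/90*(-855))) + (347436 - 1*(-1229100)) = (2388833 + (2 - 548*(-1/855) + 19/2)) + (347436 + 1229100) = (2388833 + (2 + 548/855 + 19/2)) + 1576536 = (2388833 + 20761/1710) + 1576536 = 4084925191/1710 + 1576536 = 6780801751/1710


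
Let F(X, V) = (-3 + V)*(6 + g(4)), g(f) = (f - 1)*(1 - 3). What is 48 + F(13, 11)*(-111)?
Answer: 48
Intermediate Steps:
g(f) = 2 - 2*f (g(f) = (-1 + f)*(-2) = 2 - 2*f)
F(X, V) = 0 (F(X, V) = (-3 + V)*(6 + (2 - 2*4)) = (-3 + V)*(6 + (2 - 8)) = (-3 + V)*(6 - 6) = (-3 + V)*0 = 0)
48 + F(13, 11)*(-111) = 48 + 0*(-111) = 48 + 0 = 48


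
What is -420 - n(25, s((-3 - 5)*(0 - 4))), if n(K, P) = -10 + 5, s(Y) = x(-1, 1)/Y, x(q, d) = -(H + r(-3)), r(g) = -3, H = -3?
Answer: -415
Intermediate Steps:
x(q, d) = 6 (x(q, d) = -(-3 - 3) = -1*(-6) = 6)
s(Y) = 6/Y
n(K, P) = -5
-420 - n(25, s((-3 - 5)*(0 - 4))) = -420 - 1*(-5) = -420 + 5 = -415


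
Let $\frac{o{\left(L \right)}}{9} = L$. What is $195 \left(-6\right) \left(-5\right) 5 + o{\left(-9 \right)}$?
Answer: $29169$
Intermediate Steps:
$o{\left(L \right)} = 9 L$
$195 \left(-6\right) \left(-5\right) 5 + o{\left(-9 \right)} = 195 \left(-6\right) \left(-5\right) 5 + 9 \left(-9\right) = 195 \cdot 30 \cdot 5 - 81 = 195 \cdot 150 - 81 = 29250 - 81 = 29169$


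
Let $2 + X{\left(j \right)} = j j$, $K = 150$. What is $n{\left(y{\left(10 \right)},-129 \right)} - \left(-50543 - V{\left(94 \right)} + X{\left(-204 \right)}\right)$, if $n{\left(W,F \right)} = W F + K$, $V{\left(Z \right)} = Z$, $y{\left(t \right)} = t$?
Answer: $7883$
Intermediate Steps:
$X{\left(j \right)} = -2 + j^{2}$ ($X{\left(j \right)} = -2 + j j = -2 + j^{2}$)
$n{\left(W,F \right)} = 150 + F W$ ($n{\left(W,F \right)} = W F + 150 = F W + 150 = 150 + F W$)
$n{\left(y{\left(10 \right)},-129 \right)} - \left(-50543 - V{\left(94 \right)} + X{\left(-204 \right)}\right) = \left(150 - 1290\right) + \left(94 + \left(50543 - \left(-2 + \left(-204\right)^{2}\right)\right)\right) = \left(150 - 1290\right) + \left(94 + \left(50543 - \left(-2 + 41616\right)\right)\right) = -1140 + \left(94 + \left(50543 - 41614\right)\right) = -1140 + \left(94 + 8929\right) = -1140 + 9023 = 7883$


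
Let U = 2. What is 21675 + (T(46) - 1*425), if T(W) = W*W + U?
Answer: 23368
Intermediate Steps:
T(W) = 2 + W**2 (T(W) = W*W + 2 = W**2 + 2 = 2 + W**2)
21675 + (T(46) - 1*425) = 21675 + ((2 + 46**2) - 1*425) = 21675 + ((2 + 2116) - 425) = 21675 + (2118 - 425) = 21675 + 1693 = 23368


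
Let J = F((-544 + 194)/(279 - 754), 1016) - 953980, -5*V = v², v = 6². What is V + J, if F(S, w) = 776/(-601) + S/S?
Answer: -2867489671/3005 ≈ -9.5424e+5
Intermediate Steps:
v = 36
F(S, w) = -175/601 (F(S, w) = 776*(-1/601) + 1 = -776/601 + 1 = -175/601)
V = -1296/5 (V = -⅕*36² = -⅕*1296 = -1296/5 ≈ -259.20)
J = -573342155/601 (J = -175/601 - 953980 = -573342155/601 ≈ -9.5398e+5)
V + J = -1296/5 - 573342155/601 = -2867489671/3005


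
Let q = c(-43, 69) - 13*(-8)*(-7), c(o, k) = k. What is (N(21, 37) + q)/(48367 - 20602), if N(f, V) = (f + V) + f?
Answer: -116/5553 ≈ -0.020890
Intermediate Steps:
N(f, V) = V + 2*f (N(f, V) = (V + f) + f = V + 2*f)
q = -659 (q = 69 - 13*(-8)*(-7) = 69 + 104*(-7) = 69 - 728 = -659)
(N(21, 37) + q)/(48367 - 20602) = ((37 + 2*21) - 659)/(48367 - 20602) = ((37 + 42) - 659)/27765 = (79 - 659)*(1/27765) = -580*1/27765 = -116/5553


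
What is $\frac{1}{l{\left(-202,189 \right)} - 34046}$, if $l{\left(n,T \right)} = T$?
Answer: $- \frac{1}{33857} \approx -2.9536 \cdot 10^{-5}$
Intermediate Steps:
$\frac{1}{l{\left(-202,189 \right)} - 34046} = \frac{1}{189 - 34046} = \frac{1}{-33857} = - \frac{1}{33857}$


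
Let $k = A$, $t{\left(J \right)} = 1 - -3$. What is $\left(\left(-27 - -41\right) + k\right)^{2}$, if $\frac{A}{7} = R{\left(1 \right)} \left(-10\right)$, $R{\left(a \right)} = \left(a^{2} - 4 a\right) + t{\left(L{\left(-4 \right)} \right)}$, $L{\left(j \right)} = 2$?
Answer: $3136$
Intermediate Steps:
$t{\left(J \right)} = 4$ ($t{\left(J \right)} = 1 + 3 = 4$)
$R{\left(a \right)} = 4 + a^{2} - 4 a$ ($R{\left(a \right)} = \left(a^{2} - 4 a\right) + 4 = 4 + a^{2} - 4 a$)
$A = -70$ ($A = 7 \left(4 + 1^{2} - 4\right) \left(-10\right) = 7 \left(4 + 1 - 4\right) \left(-10\right) = 7 \cdot 1 \left(-10\right) = 7 \left(-10\right) = -70$)
$k = -70$
$\left(\left(-27 - -41\right) + k\right)^{2} = \left(\left(-27 - -41\right) - 70\right)^{2} = \left(\left(-27 + 41\right) - 70\right)^{2} = \left(14 - 70\right)^{2} = \left(-56\right)^{2} = 3136$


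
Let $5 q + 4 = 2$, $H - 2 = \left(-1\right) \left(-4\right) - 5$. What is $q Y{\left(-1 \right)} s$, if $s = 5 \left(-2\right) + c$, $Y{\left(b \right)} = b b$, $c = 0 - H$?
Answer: $\frac{22}{5} \approx 4.4$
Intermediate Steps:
$H = 1$ ($H = 2 - 1 = 1$)
$q = - \frac{2}{5}$ ($q = - \frac{4}{5} + \frac{1}{5} \cdot 2 = - \frac{4}{5} + \frac{2}{5} = - \frac{2}{5} \approx -0.4$)
$c = -1$ ($c = 0 - 1 = -1$)
$Y{\left(b \right)} = b^{2}$
$s = -11$ ($s = 5 \left(-2\right) - 1 = -10 - 1 = -11$)
$q Y{\left(-1 \right)} s = - \frac{2 \left(-1\right)^{2}}{5} \left(-11\right) = \left(- \frac{2}{5}\right) 1 \left(-11\right) = \left(- \frac{2}{5}\right) \left(-11\right) = \frac{22}{5}$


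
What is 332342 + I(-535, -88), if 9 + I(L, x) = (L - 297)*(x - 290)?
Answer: 646829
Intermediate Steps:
I(L, x) = -9 + (-297 + L)*(-290 + x) (I(L, x) = -9 + (L - 297)*(x - 290) = -9 + (-297 + L)*(-290 + x))
332342 + I(-535, -88) = 332342 + (86121 - 297*(-88) - 290*(-535) - 535*(-88)) = 332342 + (86121 + 26136 + 155150 + 47080) = 332342 + 314487 = 646829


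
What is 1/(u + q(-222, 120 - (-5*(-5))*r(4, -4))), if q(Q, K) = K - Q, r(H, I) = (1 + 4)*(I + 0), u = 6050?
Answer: 1/6892 ≈ 0.00014510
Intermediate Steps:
r(H, I) = 5*I
1/(u + q(-222, 120 - (-5*(-5))*r(4, -4))) = 1/(6050 + ((120 - (-5*(-5))*5*(-4)) - 1*(-222))) = 1/(6050 + ((120 - 25*(-20)) + 222)) = 1/(6050 + ((120 - 1*(-500)) + 222)) = 1/(6050 + ((120 + 500) + 222)) = 1/(6050 + (620 + 222)) = 1/(6050 + 842) = 1/6892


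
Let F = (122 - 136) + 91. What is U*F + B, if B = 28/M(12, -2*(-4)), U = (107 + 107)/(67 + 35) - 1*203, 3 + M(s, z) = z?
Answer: -3943282/255 ≈ -15464.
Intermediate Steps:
M(s, z) = -3 + z
U = -10246/51 (U = 214/102 - 203 = 214*(1/102) - 203 = 107/51 - 203 = -10246/51 ≈ -200.90)
B = 28/5 (B = 28/(-3 - 2*(-4)) = 28/(-3 + 8) = 28/5 ≈ 5.6000)
F = 77 (F = -14 + 91 = 77)
U*F + B = -10246/51*77 + 28/5 = -788942/51 + 28/5 = -3943282/255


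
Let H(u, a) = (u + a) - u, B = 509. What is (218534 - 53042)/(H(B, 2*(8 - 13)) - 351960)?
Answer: -82746/175985 ≈ -0.47019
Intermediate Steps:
H(u, a) = a (H(u, a) = (a + u) - u = a)
(218534 - 53042)/(H(B, 2*(8 - 13)) - 351960) = (218534 - 53042)/(2*(8 - 13) - 351960) = 165492/(2*(-5) - 351960) = 165492/(-10 - 351960) = 165492/(-351970) = 165492*(-1/351970) = -82746/175985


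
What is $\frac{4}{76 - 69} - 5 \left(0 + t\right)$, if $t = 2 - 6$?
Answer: $\frac{144}{7} \approx 20.571$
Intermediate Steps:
$t = -4$ ($t = 2 - 6 = -4$)
$\frac{4}{76 - 69} - 5 \left(0 + t\right) = \frac{4}{76 - 69} - 5 \left(0 - 4\right) = \frac{4}{7} - -20 = 4 \cdot \frac{1}{7} + 20 = \frac{4}{7} + 20 = \frac{144}{7}$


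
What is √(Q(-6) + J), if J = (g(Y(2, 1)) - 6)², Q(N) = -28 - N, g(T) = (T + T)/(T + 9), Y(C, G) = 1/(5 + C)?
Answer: √13953/32 ≈ 3.6913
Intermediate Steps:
g(T) = 2*T/(9 + T) (g(T) = (2*T)/(9 + T) = 2*T/(9 + T))
J = 36481/1024 (J = (2/((5 + 2)*(9 + 1/(5 + 2))) - 6)² = (2/(7*(9 + 1/7)) - 6)² = (2*(⅐)/(9 + ⅐) - 6)² = (2*(⅐)/(64/7) - 6)² = (2*(⅐)*(7/64) - 6)² = (1/32 - 6)² = (-191/32)² = 36481/1024 ≈ 35.626)
√(Q(-6) + J) = √((-28 - 1*(-6)) + 36481/1024) = √((-28 + 6) + 36481/1024) = √(-22 + 36481/1024) = √(13953/1024) = √13953/32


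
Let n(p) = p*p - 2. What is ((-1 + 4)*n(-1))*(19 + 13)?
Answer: -96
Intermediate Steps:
n(p) = -2 + p² (n(p) = p² - 2 = -2 + p²)
((-1 + 4)*n(-1))*(19 + 13) = ((-1 + 4)*(-2 + (-1)²))*(19 + 13) = (3*(-2 + 1))*32 = (3*(-1))*32 = -3*32 = -96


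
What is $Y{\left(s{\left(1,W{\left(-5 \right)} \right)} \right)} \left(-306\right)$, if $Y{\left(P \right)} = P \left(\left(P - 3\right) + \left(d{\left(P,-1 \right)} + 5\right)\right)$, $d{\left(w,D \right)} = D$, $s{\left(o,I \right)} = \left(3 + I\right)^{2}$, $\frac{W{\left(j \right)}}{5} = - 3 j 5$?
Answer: $-6247289984040$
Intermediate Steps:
$W{\left(j \right)} = - 75 j$ ($W{\left(j \right)} = 5 - 3 j 5 = 5 \left(- 15 j\right) = - 75 j$)
$Y{\left(P \right)} = P \left(1 + P\right)$ ($Y{\left(P \right)} = P \left(\left(P - 3\right) + \left(-1 + 5\right)\right) = P \left(\left(P - 3\right) + 4\right) = P \left(\left(-3 + P\right) + 4\right) = P \left(1 + P\right)$)
$Y{\left(s{\left(1,W{\left(-5 \right)} \right)} \right)} \left(-306\right) = \left(3 - -375\right)^{2} \left(1 + \left(3 - -375\right)^{2}\right) \left(-306\right) = \left(3 + 375\right)^{2} \left(1 + \left(3 + 375\right)^{2}\right) \left(-306\right) = 378^{2} \left(1 + 378^{2}\right) \left(-306\right) = 142884 \left(1 + 142884\right) \left(-306\right) = 142884 \cdot 142885 \left(-306\right) = 20415980340 \left(-306\right) = -6247289984040$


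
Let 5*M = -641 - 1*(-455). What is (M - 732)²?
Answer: 14791716/25 ≈ 5.9167e+5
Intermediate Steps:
M = -186/5 (M = (-641 - 1*(-455))/5 = (-641 + 455)/5 = (⅕)*(-186) = -186/5 ≈ -37.200)
(M - 732)² = (-186/5 - 732)² = (-3846/5)² = 14791716/25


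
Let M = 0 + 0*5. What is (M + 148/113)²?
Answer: 21904/12769 ≈ 1.7154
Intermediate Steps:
M = 0 (M = 0 + 0 = 0)
(M + 148/113)² = (0 + 148/113)² = (148/113)² = 21904/12769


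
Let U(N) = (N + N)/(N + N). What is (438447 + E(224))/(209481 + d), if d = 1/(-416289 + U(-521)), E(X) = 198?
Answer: 182602649760/87204426527 ≈ 2.0940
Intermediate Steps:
U(N) = 1 (U(N) = (2*N)/((2*N)) = (2*N)*(1/(2*N)) = 1)
d = -1/416288 (d = 1/(-416289 + 1) = 1/(-416288) = -1/416288 ≈ -2.4022e-6)
(438447 + E(224))/(209481 + d) = (438447 + 198)/(209481 - 1/416288) = 438645/(87204426527/416288) = 438645*(416288/87204426527) = 182602649760/87204426527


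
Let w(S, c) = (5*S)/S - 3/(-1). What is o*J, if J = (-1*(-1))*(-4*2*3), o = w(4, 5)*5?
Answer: -960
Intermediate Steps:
w(S, c) = 8 (w(S, c) = 5 - 3*(-1) = 5 + 3 = 8)
o = 40 (o = 8*5 = 40)
J = -24 (J = 1*(-8*3) = 1*(-24) = -24)
o*J = 40*(-24) = -960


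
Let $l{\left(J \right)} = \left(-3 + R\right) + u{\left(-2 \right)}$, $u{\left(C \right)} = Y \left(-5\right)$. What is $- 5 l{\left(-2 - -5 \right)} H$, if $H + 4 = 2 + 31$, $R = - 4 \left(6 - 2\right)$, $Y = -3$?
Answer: $580$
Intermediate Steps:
$u{\left(C \right)} = 15$ ($u{\left(C \right)} = \left(-3\right) \left(-5\right) = 15$)
$R = -16$ ($R = \left(-4\right) 4 = -16$)
$l{\left(J \right)} = -4$ ($l{\left(J \right)} = \left(-3 - 16\right) + 15 = -19 + 15 = -4$)
$H = 29$ ($H = -4 + \left(2 + 31\right) = -4 + 33 = 29$)
$- 5 l{\left(-2 - -5 \right)} H = \left(-5\right) \left(-4\right) 29 = 20 \cdot 29 = 580$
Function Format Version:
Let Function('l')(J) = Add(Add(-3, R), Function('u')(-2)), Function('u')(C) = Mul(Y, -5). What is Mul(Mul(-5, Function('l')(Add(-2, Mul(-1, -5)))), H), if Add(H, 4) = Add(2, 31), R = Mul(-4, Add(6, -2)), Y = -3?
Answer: 580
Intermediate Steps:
Function('u')(C) = 15 (Function('u')(C) = Mul(-3, -5) = 15)
R = -16 (R = Mul(-4, 4) = -16)
Function('l')(J) = -4 (Function('l')(J) = Add(Add(-3, -16), 15) = Add(-19, 15) = -4)
H = 29 (H = Add(-4, Add(2, 31)) = Add(-4, 33) = 29)
Mul(Mul(-5, Function('l')(Add(-2, Mul(-1, -5)))), H) = Mul(Mul(-5, -4), 29) = Mul(20, 29) = 580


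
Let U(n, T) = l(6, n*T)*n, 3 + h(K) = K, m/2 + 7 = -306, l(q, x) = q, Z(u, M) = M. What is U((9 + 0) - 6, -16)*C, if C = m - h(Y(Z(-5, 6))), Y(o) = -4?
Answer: -11142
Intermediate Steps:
m = -626 (m = -14 + 2*(-306) = -14 - 612 = -626)
h(K) = -3 + K
C = -619 (C = -626 - (-3 - 4) = -626 - 1*(-7) = -626 + 7 = -619)
U(n, T) = 6*n
U((9 + 0) - 6, -16)*C = (6*((9 + 0) - 6))*(-619) = (6*(9 - 6))*(-619) = (6*3)*(-619) = 18*(-619) = -11142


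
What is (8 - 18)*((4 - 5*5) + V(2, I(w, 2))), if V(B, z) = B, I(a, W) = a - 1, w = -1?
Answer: 190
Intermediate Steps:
I(a, W) = -1 + a
(8 - 18)*((4 - 5*5) + V(2, I(w, 2))) = (8 - 18)*((4 - 5*5) + 2) = -10*((4 - 25) + 2) = -10*(-21 + 2) = -10*(-19) = 190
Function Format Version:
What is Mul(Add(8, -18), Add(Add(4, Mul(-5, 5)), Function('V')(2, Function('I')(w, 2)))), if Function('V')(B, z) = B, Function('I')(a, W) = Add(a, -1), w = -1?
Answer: 190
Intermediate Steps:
Function('I')(a, W) = Add(-1, a)
Mul(Add(8, -18), Add(Add(4, Mul(-5, 5)), Function('V')(2, Function('I')(w, 2)))) = Mul(Add(8, -18), Add(Add(4, Mul(-5, 5)), 2)) = Mul(-10, Add(Add(4, -25), 2)) = Mul(-10, Add(-21, 2)) = Mul(-10, -19) = 190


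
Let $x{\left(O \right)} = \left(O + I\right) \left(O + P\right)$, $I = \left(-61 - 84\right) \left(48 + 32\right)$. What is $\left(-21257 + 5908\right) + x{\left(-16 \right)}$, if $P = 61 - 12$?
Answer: $-398677$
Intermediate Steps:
$I = -11600$ ($I = \left(-145\right) 80 = -11600$)
$P = 49$ ($P = 61 - 12 = 49$)
$x{\left(O \right)} = \left(-11600 + O\right) \left(49 + O\right)$ ($x{\left(O \right)} = \left(O - 11600\right) \left(O + 49\right) = \left(-11600 + O\right) \left(49 + O\right)$)
$\left(-21257 + 5908\right) + x{\left(-16 \right)} = \left(-21257 + 5908\right) - \left(383584 - 256\right) = -15349 + \left(-568400 + 256 + 184816\right) = -15349 - 383328 = -398677$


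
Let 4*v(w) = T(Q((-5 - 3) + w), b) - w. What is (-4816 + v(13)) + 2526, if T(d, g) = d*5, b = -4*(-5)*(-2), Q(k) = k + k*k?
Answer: -9023/4 ≈ -2255.8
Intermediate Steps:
Q(k) = k + k²
b = -40 (b = 20*(-2) = -40)
T(d, g) = 5*d
v(w) = -w/4 + 5*(-8 + w)*(-7 + w)/4 (v(w) = (5*(((-5 - 3) + w)*(1 + ((-5 - 3) + w))) - w)/4 = (5*((-8 + w)*(1 + (-8 + w))) - w)/4 = (5*((-8 + w)*(-7 + w)) - w)/4 = (5*(-8 + w)*(-7 + w) - w)/4 = (-w + 5*(-8 + w)*(-7 + w))/4 = -w/4 + 5*(-8 + w)*(-7 + w)/4)
(-4816 + v(13)) + 2526 = (-4816 + (-¼*13 + 5*(-8 + 13)*(-7 + 13)/4)) + 2526 = (-4816 + (-13/4 + (5/4)*5*6)) + 2526 = (-4816 + (-13/4 + 75/2)) + 2526 = (-4816 + 137/4) + 2526 = -19127/4 + 2526 = -9023/4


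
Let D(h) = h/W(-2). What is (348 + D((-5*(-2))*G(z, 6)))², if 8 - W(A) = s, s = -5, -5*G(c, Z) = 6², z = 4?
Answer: 19820304/169 ≈ 1.1728e+5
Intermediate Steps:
G(c, Z) = -36/5 (G(c, Z) = -⅕*6² = -⅕*36 = -36/5)
W(A) = 13 (W(A) = 8 - 1*(-5) = 8 + 5 = 13)
D(h) = h/13
(348 + D((-5*(-2))*G(z, 6)))² = (348 + (-5*(-2)*(-36/5))/13)² = (348 + (10*(-36/5))/13)² = (348 + (1/13)*(-72))² = (348 - 72/13)² = (4452/13)² = 19820304/169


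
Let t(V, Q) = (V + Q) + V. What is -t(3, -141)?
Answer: 135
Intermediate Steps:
t(V, Q) = Q + 2*V (t(V, Q) = (Q + V) + V = Q + 2*V)
-t(3, -141) = -(-141 + 2*3) = -(-141 + 6) = -1*(-135) = 135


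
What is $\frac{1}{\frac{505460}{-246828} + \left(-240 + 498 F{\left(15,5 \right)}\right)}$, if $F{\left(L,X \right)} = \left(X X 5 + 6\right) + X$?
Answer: $\frac{61707}{4164355651} \approx 1.4818 \cdot 10^{-5}$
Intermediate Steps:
$F{\left(L,X \right)} = 6 + X + 5 X^{2}$ ($F{\left(L,X \right)} = \left(X^{2} \cdot 5 + 6\right) + X = \left(5 X^{2} + 6\right) + X = \left(6 + 5 X^{2}\right) + X = 6 + X + 5 X^{2}$)
$\frac{1}{\frac{505460}{-246828} + \left(-240 + 498 F{\left(15,5 \right)}\right)} = \frac{1}{\frac{505460}{-246828} - \left(240 - 498 \left(6 + 5 + 5 \cdot 5^{2}\right)\right)} = \frac{1}{505460 \left(- \frac{1}{246828}\right) - \left(240 - 498 \left(6 + 5 + 5 \cdot 25\right)\right)} = \frac{1}{- \frac{126365}{61707} - \left(240 - 498 \left(6 + 5 + 125\right)\right)} = \frac{1}{- \frac{126365}{61707} + \left(-240 + 498 \cdot 136\right)} = \frac{1}{- \frac{126365}{61707} + \left(-240 + 67728\right)} = \frac{1}{- \frac{126365}{61707} + 67488} = \frac{1}{\frac{4164355651}{61707}} = \frac{61707}{4164355651}$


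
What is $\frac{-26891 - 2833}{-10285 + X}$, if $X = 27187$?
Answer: $- \frac{4954}{2817} \approx -1.7586$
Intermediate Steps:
$\frac{-26891 - 2833}{-10285 + X} = \frac{-26891 - 2833}{-10285 + 27187} = - \frac{29724}{16902} = \left(-29724\right) \frac{1}{16902} = - \frac{4954}{2817}$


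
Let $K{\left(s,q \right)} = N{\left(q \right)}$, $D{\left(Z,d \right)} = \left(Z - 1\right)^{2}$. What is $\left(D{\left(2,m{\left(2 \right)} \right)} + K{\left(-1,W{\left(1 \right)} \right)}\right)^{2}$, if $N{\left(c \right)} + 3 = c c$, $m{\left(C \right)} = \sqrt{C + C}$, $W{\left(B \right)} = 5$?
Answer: $529$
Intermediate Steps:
$m{\left(C \right)} = \sqrt{2} \sqrt{C}$ ($m{\left(C \right)} = \sqrt{2 C} = \sqrt{2} \sqrt{C}$)
$D{\left(Z,d \right)} = \left(-1 + Z\right)^{2}$
$N{\left(c \right)} = -3 + c^{2}$ ($N{\left(c \right)} = -3 + c c = -3 + c^{2}$)
$K{\left(s,q \right)} = -3 + q^{2}$
$\left(D{\left(2,m{\left(2 \right)} \right)} + K{\left(-1,W{\left(1 \right)} \right)}\right)^{2} = \left(\left(-1 + 2\right)^{2} - \left(3 - 5^{2}\right)\right)^{2} = \left(1^{2} + \left(-3 + 25\right)\right)^{2} = \left(1 + 22\right)^{2} = 23^{2} = 529$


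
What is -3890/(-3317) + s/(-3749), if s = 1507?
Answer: 9584891/12435433 ≈ 0.77077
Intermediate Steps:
-3890/(-3317) + s/(-3749) = -3890/(-3317) + 1507/(-3749) = -3890*(-1/3317) + 1507*(-1/3749) = 3890/3317 - 1507/3749 = 9584891/12435433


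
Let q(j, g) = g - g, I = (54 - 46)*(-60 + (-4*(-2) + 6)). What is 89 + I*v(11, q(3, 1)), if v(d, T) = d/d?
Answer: -279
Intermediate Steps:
I = -368 (I = 8*(-60 + (8 + 6)) = 8*(-60 + 14) = 8*(-46) = -368)
q(j, g) = 0
v(d, T) = 1
89 + I*v(11, q(3, 1)) = 89 - 368*1 = 89 - 368 = -279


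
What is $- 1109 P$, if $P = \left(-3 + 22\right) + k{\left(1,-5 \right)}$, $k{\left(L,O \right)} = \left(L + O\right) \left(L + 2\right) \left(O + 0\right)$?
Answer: $-87611$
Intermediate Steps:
$k{\left(L,O \right)} = O \left(2 + L\right) \left(L + O\right)$ ($k{\left(L,O \right)} = \left(L + O\right) \left(2 + L\right) O = \left(L + O\right) O \left(2 + L\right) = O \left(2 + L\right) \left(L + O\right)$)
$P = 79$ ($P = \left(-3 + 22\right) - 5 \left(1^{2} + 2 \cdot 1 + 2 \left(-5\right) + 1 \left(-5\right)\right) = 19 - 5 \left(1 + 2 - 10 - 5\right) = 19 - -60 = 19 + 60 = 79$)
$- 1109 P = \left(-1109\right) 79 = -87611$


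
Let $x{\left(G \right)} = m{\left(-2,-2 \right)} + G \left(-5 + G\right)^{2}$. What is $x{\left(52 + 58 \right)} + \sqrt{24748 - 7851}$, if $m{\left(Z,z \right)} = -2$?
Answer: $1212748 + \sqrt{16897} \approx 1.2129 \cdot 10^{6}$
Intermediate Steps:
$x{\left(G \right)} = -2 + G \left(-5 + G\right)^{2}$
$x{\left(52 + 58 \right)} + \sqrt{24748 - 7851} = \left(-2 + \left(52 + 58\right) \left(-5 + \left(52 + 58\right)\right)^{2}\right) + \sqrt{24748 - 7851} = \left(-2 + 110 \left(-5 + 110\right)^{2}\right) + \sqrt{16897} = \left(-2 + 110 \cdot 105^{2}\right) + \sqrt{16897} = \left(-2 + 110 \cdot 11025\right) + \sqrt{16897} = \left(-2 + 1212750\right) + \sqrt{16897} = 1212748 + \sqrt{16897}$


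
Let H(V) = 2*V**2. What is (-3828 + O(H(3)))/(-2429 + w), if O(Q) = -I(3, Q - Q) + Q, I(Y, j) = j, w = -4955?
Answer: 1905/3692 ≈ 0.51598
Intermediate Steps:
O(Q) = Q (O(Q) = -(Q - Q) + Q = -1*0 + Q = 0 + Q = Q)
(-3828 + O(H(3)))/(-2429 + w) = (-3828 + 2*3**2)/(-2429 - 4955) = (-3828 + 2*9)/(-7384) = (-3828 + 18)*(-1/7384) = -3810*(-1/7384) = 1905/3692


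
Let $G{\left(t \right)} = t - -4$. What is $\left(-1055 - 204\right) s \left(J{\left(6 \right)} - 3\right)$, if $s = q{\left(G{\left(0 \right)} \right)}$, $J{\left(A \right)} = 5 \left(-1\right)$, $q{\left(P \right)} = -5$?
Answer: $-50360$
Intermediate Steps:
$G{\left(t \right)} = 4 + t$ ($G{\left(t \right)} = t + 4 = 4 + t$)
$J{\left(A \right)} = -5$
$s = -5$
$\left(-1055 - 204\right) s \left(J{\left(6 \right)} - 3\right) = \left(-1055 - 204\right) \left(- 5 \left(-5 - 3\right)\right) = - 1259 \left(\left(-5\right) \left(-8\right)\right) = \left(-1259\right) 40 = -50360$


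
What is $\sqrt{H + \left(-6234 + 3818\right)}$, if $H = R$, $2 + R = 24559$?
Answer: $\sqrt{22141} \approx 148.8$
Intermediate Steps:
$R = 24557$ ($R = -2 + 24559 = 24557$)
$H = 24557$
$\sqrt{H + \left(-6234 + 3818\right)} = \sqrt{24557 + \left(-6234 + 3818\right)} = \sqrt{24557 - 2416} = \sqrt{22141}$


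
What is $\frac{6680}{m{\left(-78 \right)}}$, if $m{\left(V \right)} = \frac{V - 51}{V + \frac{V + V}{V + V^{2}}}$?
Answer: $\frac{40133440}{9933} \approx 4040.4$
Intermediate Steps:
$m{\left(V \right)} = \frac{-51 + V}{V + \frac{2 V}{V + V^{2}}}$
$\frac{6680}{m{\left(-78 \right)}} = \frac{6680}{\frac{1}{2 - 78 + \left(-78\right)^{2}} \left(-51 + \left(-78\right)^{2} - -3900\right)} = \frac{6680}{\frac{1}{2 - 78 + 6084} \left(-51 + 6084 + 3900\right)} = \frac{6680}{\frac{1}{6008} \cdot 9933} = \frac{6680}{\frac{9933}{6008}} = 6680 \cdot \frac{6008}{9933} = \frac{40133440}{9933}$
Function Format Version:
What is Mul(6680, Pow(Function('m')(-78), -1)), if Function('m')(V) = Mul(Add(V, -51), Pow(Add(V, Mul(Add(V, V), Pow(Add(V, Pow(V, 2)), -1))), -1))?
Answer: Rational(40133440, 9933) ≈ 4040.4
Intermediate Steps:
Function('m')(V) = Mul(Pow(Add(V, Mul(2, V, Pow(Add(V, Pow(V, 2)), -1))), -1), Add(-51, V)) (Function('m')(V) = Mul(Add(-51, V), Pow(Add(V, Mul(Mul(2, V), Pow(Add(V, Pow(V, 2)), -1))), -1)) = Mul(Add(-51, V), Pow(Add(V, Mul(2, V, Pow(Add(V, Pow(V, 2)), -1))), -1)) = Mul(Pow(Add(V, Mul(2, V, Pow(Add(V, Pow(V, 2)), -1))), -1), Add(-51, V)))
Mul(6680, Pow(Function('m')(-78), -1)) = Mul(6680, Pow(Mul(Pow(Add(2, -78, Pow(-78, 2)), -1), Add(-51, Pow(-78, 2), Mul(-50, -78))), -1)) = Mul(6680, Pow(Mul(Pow(Add(2, -78, 6084), -1), Add(-51, 6084, 3900)), -1)) = Mul(6680, Pow(Mul(Pow(6008, -1), 9933), -1)) = Mul(6680, Pow(Mul(Rational(1, 6008), 9933), -1)) = Mul(6680, Pow(Rational(9933, 6008), -1)) = Mul(6680, Rational(6008, 9933)) = Rational(40133440, 9933)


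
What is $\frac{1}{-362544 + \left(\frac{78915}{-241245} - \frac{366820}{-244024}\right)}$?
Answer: $- \frac{981159498}{355712335103963} \approx -2.7583 \cdot 10^{-6}$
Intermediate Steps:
$\frac{1}{-362544 + \left(\frac{78915}{-241245} - \frac{366820}{-244024}\right)} = \frac{1}{-362544 + \left(78915 \left(- \frac{1}{241245}\right) - - \frac{91705}{61006}\right)} = \frac{1}{-362544 + \left(- \frac{5261}{16083} + \frac{91705}{61006}\right)} = \frac{1}{-362544 + \frac{1153938949}{981159498}} = \frac{1}{- \frac{355712335103963}{981159498}} = - \frac{981159498}{355712335103963}$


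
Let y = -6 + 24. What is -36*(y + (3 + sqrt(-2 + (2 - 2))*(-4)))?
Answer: -756 + 144*I*sqrt(2) ≈ -756.0 + 203.65*I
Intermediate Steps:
y = 18
-36*(y + (3 + sqrt(-2 + (2 - 2))*(-4))) = -36*(18 + (3 + sqrt(-2 + (2 - 2))*(-4))) = -36*(18 + (3 + sqrt(-2 + 0)*(-4))) = -36*(18 + (3 + sqrt(-2)*(-4))) = -36*(18 + (3 + (I*sqrt(2))*(-4))) = -36*(18 + (3 - 4*I*sqrt(2))) = -36*(21 - 4*I*sqrt(2)) = -756 + 144*I*sqrt(2)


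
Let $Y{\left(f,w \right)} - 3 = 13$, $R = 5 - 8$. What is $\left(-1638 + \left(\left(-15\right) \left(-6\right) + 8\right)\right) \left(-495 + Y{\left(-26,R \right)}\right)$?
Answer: $737660$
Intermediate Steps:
$R = -3$ ($R = 5 - 8 = -3$)
$Y{\left(f,w \right)} = 16$ ($Y{\left(f,w \right)} = 3 + 13 = 16$)
$\left(-1638 + \left(\left(-15\right) \left(-6\right) + 8\right)\right) \left(-495 + Y{\left(-26,R \right)}\right) = \left(-1638 + \left(\left(-15\right) \left(-6\right) + 8\right)\right) \left(-495 + 16\right) = \left(-1638 + \left(90 + 8\right)\right) \left(-479\right) = \left(-1638 + 98\right) \left(-479\right) = \left(-1540\right) \left(-479\right) = 737660$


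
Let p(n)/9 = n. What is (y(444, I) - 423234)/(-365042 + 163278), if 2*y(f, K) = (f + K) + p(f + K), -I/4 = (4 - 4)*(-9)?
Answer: 210507/100882 ≈ 2.0867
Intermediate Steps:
p(n) = 9*n
I = 0 (I = -4*(4 - 4)*(-9) = -0*(-9) = -4*0 = 0)
y(f, K) = 5*K + 5*f (y(f, K) = ((f + K) + 9*(f + K))/2 = ((K + f) + 9*(K + f))/2 = ((K + f) + (9*K + 9*f))/2 = (10*K + 10*f)/2 = 5*K + 5*f)
(y(444, I) - 423234)/(-365042 + 163278) = ((5*0 + 5*444) - 423234)/(-365042 + 163278) = ((0 + 2220) - 423234)/(-201764) = (2220 - 423234)*(-1/201764) = -421014*(-1/201764) = 210507/100882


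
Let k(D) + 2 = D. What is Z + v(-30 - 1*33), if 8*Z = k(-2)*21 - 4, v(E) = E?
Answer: -74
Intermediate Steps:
k(D) = -2 + D
Z = -11 (Z = ((-2 - 2)*21 - 4)/8 = (-4*21 - 4)/8 = (-84 - 4)/8 = (⅛)*(-88) = -11)
Z + v(-30 - 1*33) = -11 + (-30 - 1*33) = -11 + (-30 - 33) = -11 - 63 = -74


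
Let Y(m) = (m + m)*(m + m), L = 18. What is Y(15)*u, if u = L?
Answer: 16200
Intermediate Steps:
u = 18
Y(m) = 4*m² (Y(m) = (2*m)*(2*m) = 4*m²)
Y(15)*u = (4*15²)*18 = (4*225)*18 = 900*18 = 16200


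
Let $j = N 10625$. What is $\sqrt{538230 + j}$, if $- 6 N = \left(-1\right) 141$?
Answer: $\frac{\sqrt{3151670}}{2} \approx 887.65$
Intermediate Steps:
$N = \frac{47}{2}$ ($N = - \frac{\left(-1\right) 141}{6} = \left(- \frac{1}{6}\right) \left(-141\right) = \frac{47}{2} \approx 23.5$)
$j = \frac{499375}{2}$ ($j = \frac{47}{2} \cdot 10625 = \frac{499375}{2} \approx 2.4969 \cdot 10^{5}$)
$\sqrt{538230 + j} = \sqrt{538230 + \frac{499375}{2}} = \sqrt{\frac{1575835}{2}} = \frac{\sqrt{3151670}}{2}$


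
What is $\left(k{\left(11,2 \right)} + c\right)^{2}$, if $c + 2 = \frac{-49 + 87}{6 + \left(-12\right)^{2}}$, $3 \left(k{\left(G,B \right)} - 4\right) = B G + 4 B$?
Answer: $\frac{844561}{5625} \approx 150.14$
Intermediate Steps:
$k{\left(G,B \right)} = 4 + \frac{4 B}{3} + \frac{B G}{3}$ ($k{\left(G,B \right)} = 4 + \frac{B G + 4 B}{3} = 4 + \frac{4 B + B G}{3} = 4 + \left(\frac{4 B}{3} + \frac{B G}{3}\right) = 4 + \frac{4 B}{3} + \frac{B G}{3}$)
$c = - \frac{131}{75}$ ($c = -2 + \frac{-49 + 87}{6 + \left(-12\right)^{2}} = -2 + \frac{38}{6 + 144} = -2 + \frac{38}{150} = -2 + 38 \cdot \frac{1}{150} = -2 + \frac{19}{75} = - \frac{131}{75} \approx -1.7467$)
$\left(k{\left(11,2 \right)} + c\right)^{2} = \left(\left(4 + \frac{4}{3} \cdot 2 + \frac{1}{3} \cdot 2 \cdot 11\right) - \frac{131}{75}\right)^{2} = \left(\left(4 + \frac{8}{3} + \frac{22}{3}\right) - \frac{131}{75}\right)^{2} = \left(14 - \frac{131}{75}\right)^{2} = \left(\frac{919}{75}\right)^{2} = \frac{844561}{5625}$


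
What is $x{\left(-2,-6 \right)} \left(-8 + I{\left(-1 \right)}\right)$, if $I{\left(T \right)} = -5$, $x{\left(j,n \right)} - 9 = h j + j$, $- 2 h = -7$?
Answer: $0$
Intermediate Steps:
$h = \frac{7}{2}$ ($h = \left(- \frac{1}{2}\right) \left(-7\right) = \frac{7}{2} \approx 3.5$)
$x{\left(j,n \right)} = 9 + \frac{9 j}{2}$ ($x{\left(j,n \right)} = 9 + \left(\frac{7 j}{2} + j\right) = 9 + \frac{9 j}{2}$)
$x{\left(-2,-6 \right)} \left(-8 + I{\left(-1 \right)}\right) = \left(9 + \frac{9}{2} \left(-2\right)\right) \left(-8 - 5\right) = \left(9 - 9\right) \left(-13\right) = 0 \left(-13\right) = 0$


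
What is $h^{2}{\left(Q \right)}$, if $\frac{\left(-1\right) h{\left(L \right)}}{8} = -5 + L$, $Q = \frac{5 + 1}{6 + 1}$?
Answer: $\frac{53824}{49} \approx 1098.4$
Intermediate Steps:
$Q = \frac{6}{7} \approx 0.85714$
$h{\left(L \right)} = 40 - 8 L$ ($h{\left(L \right)} = - 8 \left(-5 + L\right) = 40 - 8 L$)
$h^{2}{\left(Q \right)} = \left(40 - \frac{48}{7}\right)^{2} = \left(\frac{232}{7}\right)^{2} = \frac{53824}{49}$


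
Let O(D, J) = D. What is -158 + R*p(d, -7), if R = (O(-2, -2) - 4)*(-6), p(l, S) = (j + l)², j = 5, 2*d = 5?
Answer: 1867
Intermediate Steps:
d = 5/2 (d = (½)*5 = 5/2 ≈ 2.5000)
p(l, S) = (5 + l)²
R = 36 (R = (-2 - 4)*(-6) = -6*(-6) = 36)
-158 + R*p(d, -7) = -158 + 36*(5 + 5/2)² = -158 + 36*(15/2)² = -158 + 36*(225/4) = -158 + 2025 = 1867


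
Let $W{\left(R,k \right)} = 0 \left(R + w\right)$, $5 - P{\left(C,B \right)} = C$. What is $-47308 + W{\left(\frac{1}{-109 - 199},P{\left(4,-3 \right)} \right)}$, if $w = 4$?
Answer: $-47308$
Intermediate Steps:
$P{\left(C,B \right)} = 5 - C$
$W{\left(R,k \right)} = 0$ ($W{\left(R,k \right)} = 0 \left(R + 4\right) = 0 \left(4 + R\right) = 0$)
$-47308 + W{\left(\frac{1}{-109 - 199},P{\left(4,-3 \right)} \right)} = -47308 + 0 = -47308$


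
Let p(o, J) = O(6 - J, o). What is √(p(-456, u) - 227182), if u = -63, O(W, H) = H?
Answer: I*√227638 ≈ 477.11*I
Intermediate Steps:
p(o, J) = o
√(p(-456, u) - 227182) = √(-456 - 227182) = √(-227638) = I*√227638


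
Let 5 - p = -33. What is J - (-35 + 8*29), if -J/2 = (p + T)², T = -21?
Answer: -775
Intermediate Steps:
p = 38 (p = 5 - 1*(-33) = 5 + 33 = 38)
J = -578 (J = -2*(38 - 21)² = -2*17² = -2*289 = -578)
J - (-35 + 8*29) = -578 - (-35 + 8*29) = -578 - (-35 + 232) = -578 - 1*197 = -578 - 197 = -775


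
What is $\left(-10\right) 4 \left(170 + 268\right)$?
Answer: $-17520$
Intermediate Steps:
$\left(-10\right) 4 \left(170 + 268\right) = \left(-40\right) 438 = -17520$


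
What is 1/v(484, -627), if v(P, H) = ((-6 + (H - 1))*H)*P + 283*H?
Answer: 1/192221271 ≈ 5.2023e-9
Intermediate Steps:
v(P, H) = 283*H + H*P*(-7 + H) (v(P, H) = ((-6 + (-1 + H))*H)*P + 283*H = ((-7 + H)*H)*P + 283*H = (H*(-7 + H))*P + 283*H = H*P*(-7 + H) + 283*H = 283*H + H*P*(-7 + H))
1/v(484, -627) = 1/(-627*(283 - 7*484 - 627*484)) = 1/(-627*(283 - 3388 - 303468)) = 1/(-627*(-306573)) = 1/192221271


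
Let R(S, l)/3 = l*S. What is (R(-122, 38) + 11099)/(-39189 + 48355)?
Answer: -2809/9166 ≈ -0.30646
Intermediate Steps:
R(S, l) = 3*S*l (R(S, l) = 3*(l*S) = 3*(S*l) = 3*S*l)
(R(-122, 38) + 11099)/(-39189 + 48355) = (3*(-122)*38 + 11099)/(-39189 + 48355) = (-13908 + 11099)/9166 = -2809*1/9166 = -2809/9166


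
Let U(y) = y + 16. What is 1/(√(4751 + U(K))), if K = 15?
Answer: √4782/4782 ≈ 0.014461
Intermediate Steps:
U(y) = 16 + y
1/(√(4751 + U(K))) = 1/(√(4751 + (16 + 15))) = 1/(√(4751 + 31)) = 1/(√4782) = √4782/4782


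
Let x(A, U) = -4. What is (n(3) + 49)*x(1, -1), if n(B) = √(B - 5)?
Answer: -196 - 4*I*√2 ≈ -196.0 - 5.6569*I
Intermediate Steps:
n(B) = √(-5 + B)
(n(3) + 49)*x(1, -1) = (√(-5 + 3) + 49)*(-4) = (√(-2) + 49)*(-4) = (I*√2 + 49)*(-4) = (49 + I*√2)*(-4) = -196 - 4*I*√2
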